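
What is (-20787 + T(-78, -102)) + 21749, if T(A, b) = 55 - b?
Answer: 1119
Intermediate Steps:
(-20787 + T(-78, -102)) + 21749 = (-20787 + (55 - 1*(-102))) + 21749 = (-20787 + (55 + 102)) + 21749 = (-20787 + 157) + 21749 = -20630 + 21749 = 1119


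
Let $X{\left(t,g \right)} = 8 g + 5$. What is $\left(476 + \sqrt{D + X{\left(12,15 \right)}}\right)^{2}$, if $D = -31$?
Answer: $\left(476 + \sqrt{94}\right)^{2} \approx 2.359 \cdot 10^{5}$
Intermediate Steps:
$X{\left(t,g \right)} = 5 + 8 g$
$\left(476 + \sqrt{D + X{\left(12,15 \right)}}\right)^{2} = \left(476 + \sqrt{-31 + \left(5 + 8 \cdot 15\right)}\right)^{2} = \left(476 + \sqrt{-31 + \left(5 + 120\right)}\right)^{2} = \left(476 + \sqrt{-31 + 125}\right)^{2} = \left(476 + \sqrt{94}\right)^{2}$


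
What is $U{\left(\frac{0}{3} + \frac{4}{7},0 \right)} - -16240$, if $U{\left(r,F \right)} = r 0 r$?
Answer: $16240$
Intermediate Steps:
$U{\left(r,F \right)} = 0$ ($U{\left(r,F \right)} = 0 r = 0$)
$U{\left(\frac{0}{3} + \frac{4}{7},0 \right)} - -16240 = 0 - -16240 = 0 + 16240 = 16240$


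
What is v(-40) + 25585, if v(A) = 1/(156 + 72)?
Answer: 5833381/228 ≈ 25585.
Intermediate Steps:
v(A) = 1/228
v(-40) + 25585 = 1/228 + 25585 = 5833381/228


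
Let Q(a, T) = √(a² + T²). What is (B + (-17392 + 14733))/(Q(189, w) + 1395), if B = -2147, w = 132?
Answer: -74493/21032 + 801*√5905/105160 ≈ -2.9566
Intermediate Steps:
Q(a, T) = √(T² + a²)
(B + (-17392 + 14733))/(Q(189, w) + 1395) = (-2147 + (-17392 + 14733))/(√(132² + 189²) + 1395) = (-2147 - 2659)/(√(17424 + 35721) + 1395) = -4806/(√53145 + 1395) = -4806/(3*√5905 + 1395) = -4806/(1395 + 3*√5905)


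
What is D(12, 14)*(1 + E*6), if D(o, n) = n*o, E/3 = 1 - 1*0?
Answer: 3192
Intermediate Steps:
E = 3 (E = 3*(1 - 1*0) = 3*(1 + 0) = 3*1 = 3)
D(12, 14)*(1 + E*6) = (14*12)*(1 + 3*6) = 168*(1 + 18) = 168*19 = 3192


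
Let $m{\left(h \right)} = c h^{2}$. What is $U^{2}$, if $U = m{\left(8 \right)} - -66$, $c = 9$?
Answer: $412164$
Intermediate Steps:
$m{\left(h \right)} = 9 h^{2}$
$U = 642$ ($U = 9 \cdot 8^{2} - -66 = 9 \cdot 64 + 66 = 576 + 66 = 642$)
$U^{2} = 642^{2} = 412164$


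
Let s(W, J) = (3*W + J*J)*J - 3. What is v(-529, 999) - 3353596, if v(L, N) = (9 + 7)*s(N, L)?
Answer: -2397294476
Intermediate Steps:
s(W, J) = -3 + J*(J² + 3*W) (s(W, J) = (3*W + J²)*J - 3 = (J² + 3*W)*J - 3 = J*(J² + 3*W) - 3 = -3 + J*(J² + 3*W))
v(L, N) = -48 + 16*L³ + 48*L*N (v(L, N) = (9 + 7)*(-3 + L³ + 3*L*N) = 16*(-3 + L³ + 3*L*N) = -48 + 16*L³ + 48*L*N)
v(-529, 999) - 3353596 = (-48 + 16*(-529)³ + 48*(-529)*999) - 3353596 = (-48 + 16*(-148035889) - 25366608) - 3353596 = (-48 - 2368574224 - 25366608) - 3353596 = -2393940880 - 3353596 = -2397294476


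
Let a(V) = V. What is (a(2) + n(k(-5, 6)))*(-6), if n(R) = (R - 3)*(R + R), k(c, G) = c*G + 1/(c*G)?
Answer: -893791/75 ≈ -11917.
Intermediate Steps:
k(c, G) = G*c + 1/(G*c)
n(R) = 2*R*(-3 + R) (n(R) = (-3 + R)*(2*R) = 2*R*(-3 + R))
(a(2) + n(k(-5, 6)))*(-6) = (2 + 2*(6*(-5) + 1/(6*(-5)))*(-3 + (6*(-5) + 1/(6*(-5)))))*(-6) = (2 + 2*(-30 + (⅙)*(-⅕))*(-3 + (-30 + (⅙)*(-⅕))))*(-6) = (2 + 2*(-30 - 1/30)*(-3 + (-30 - 1/30)))*(-6) = (2 + 2*(-901/30)*(-3 - 901/30))*(-6) = (2 + 2*(-901/30)*(-991/30))*(-6) = (2 + 892891/450)*(-6) = (893791/450)*(-6) = -893791/75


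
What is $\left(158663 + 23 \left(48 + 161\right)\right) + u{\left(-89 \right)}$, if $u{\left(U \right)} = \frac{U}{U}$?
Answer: $163471$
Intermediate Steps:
$u{\left(U \right)} = 1$
$\left(158663 + 23 \left(48 + 161\right)\right) + u{\left(-89 \right)} = \left(158663 + 23 \left(48 + 161\right)\right) + 1 = \left(158663 + 23 \cdot 209\right) + 1 = \left(158663 + 4807\right) + 1 = 163470 + 1 = 163471$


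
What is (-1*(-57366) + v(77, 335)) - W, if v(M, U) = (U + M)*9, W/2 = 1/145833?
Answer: 8906604640/145833 ≈ 61074.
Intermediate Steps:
W = 2/145833 ≈ 1.3714e-5
v(M, U) = 9*M + 9*U (v(M, U) = (M + U)*9 = 9*M + 9*U)
(-1*(-57366) + v(77, 335)) - W = (-1*(-57366) + (9*77 + 9*335)) - 1*2/145833 = (57366 + (693 + 3015)) - 2/145833 = (57366 + 3708) - 2/145833 = 61074 - 2/145833 = 8906604640/145833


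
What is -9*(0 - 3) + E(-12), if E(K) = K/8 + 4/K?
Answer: 151/6 ≈ 25.167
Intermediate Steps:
E(K) = 4/K + K/8 (E(K) = K*(⅛) + 4/K = K/8 + 4/K = 4/K + K/8)
-9*(0 - 3) + E(-12) = -9*(0 - 3) + (4/(-12) + (⅛)*(-12)) = -9*(-3) + (4*(-1/12) - 3/2) = 27 + (-⅓ - 3/2) = 27 - 11/6 = 151/6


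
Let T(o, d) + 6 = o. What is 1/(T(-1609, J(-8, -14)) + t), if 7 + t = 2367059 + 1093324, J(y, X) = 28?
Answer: 1/3458761 ≈ 2.8912e-7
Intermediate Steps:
t = 3460376 (t = -7 + (2367059 + 1093324) = -7 + 3460383 = 3460376)
T(o, d) = -6 + o
1/(T(-1609, J(-8, -14)) + t) = 1/((-6 - 1609) + 3460376) = 1/(-1615 + 3460376) = 1/3458761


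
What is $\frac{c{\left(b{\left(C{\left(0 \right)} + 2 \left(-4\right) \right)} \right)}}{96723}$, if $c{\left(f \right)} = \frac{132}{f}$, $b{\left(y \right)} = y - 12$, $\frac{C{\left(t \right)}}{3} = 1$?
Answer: $- \frac{4}{49827} \approx -8.0278 \cdot 10^{-5}$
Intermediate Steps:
$C{\left(t \right)} = 3$ ($C{\left(t \right)} = 3 \cdot 1 = 3$)
$b{\left(y \right)} = -12 + y$
$\frac{c{\left(b{\left(C{\left(0 \right)} + 2 \left(-4\right) \right)} \right)}}{96723} = \frac{132 \frac{1}{-12 + \left(3 + 2 \left(-4\right)\right)}}{96723} = \frac{132}{-12 + \left(3 - 8\right)} \frac{1}{96723} = \frac{132}{-12 - 5} \cdot \frac{1}{96723} = \frac{132}{-17} \cdot \frac{1}{96723} = 132 \left(- \frac{1}{17}\right) \frac{1}{96723} = \left(- \frac{132}{17}\right) \frac{1}{96723} = - \frac{4}{49827}$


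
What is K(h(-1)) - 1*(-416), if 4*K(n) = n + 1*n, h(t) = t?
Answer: 831/2 ≈ 415.50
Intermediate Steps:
K(n) = n/2 (K(n) = (n + 1*n)/4 = (n + n)/4 = (2*n)/4 = n/2)
K(h(-1)) - 1*(-416) = (½)*(-1) - 1*(-416) = -½ + 416 = 831/2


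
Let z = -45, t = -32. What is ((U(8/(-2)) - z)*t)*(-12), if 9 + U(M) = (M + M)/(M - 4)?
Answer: 14208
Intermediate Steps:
U(M) = -9 + 2*M/(-4 + M) (U(M) = -9 + (M + M)/(M - 4) = -9 + (2*M)/(-4 + M) = -9 + 2*M/(-4 + M))
((U(8/(-2)) - z)*t)*(-12) = (((36 - 56/(-2))/(-4 + 8/(-2)) - 1*(-45))*(-32))*(-12) = (((36 - 56*(-1)/2)/(-4 + 8*(-1/2)) + 45)*(-32))*(-12) = (((36 - 7*(-4))/(-4 - 4) + 45)*(-32))*(-12) = (((36 + 28)/(-8) + 45)*(-32))*(-12) = ((-1/8*64 + 45)*(-32))*(-12) = ((-8 + 45)*(-32))*(-12) = (37*(-32))*(-12) = -1184*(-12) = 14208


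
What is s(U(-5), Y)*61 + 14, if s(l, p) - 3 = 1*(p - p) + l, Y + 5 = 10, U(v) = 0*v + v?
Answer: -108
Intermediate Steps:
U(v) = v (U(v) = 0 + v = v)
Y = 5 (Y = -5 + 10 = 5)
s(l, p) = 3 + l (s(l, p) = 3 + (1*(p - p) + l) = 3 + (1*0 + l) = 3 + (0 + l) = 3 + l)
s(U(-5), Y)*61 + 14 = (3 - 5)*61 + 14 = -2*61 + 14 = -122 + 14 = -108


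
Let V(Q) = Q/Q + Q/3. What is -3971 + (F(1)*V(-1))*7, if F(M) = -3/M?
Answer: -3985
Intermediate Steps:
V(Q) = 1 + Q/3 (V(Q) = 1 + Q*(⅓) = 1 + Q/3)
-3971 + (F(1)*V(-1))*7 = -3971 + ((-3/1)*(1 + (⅓)*(-1)))*7 = -3971 + ((-3*1)*(1 - ⅓))*7 = -3971 - 3*⅔*7 = -3971 - 2*7 = -3971 - 14 = -3985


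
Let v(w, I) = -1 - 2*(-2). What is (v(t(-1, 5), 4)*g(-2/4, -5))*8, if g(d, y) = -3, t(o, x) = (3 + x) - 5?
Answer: -72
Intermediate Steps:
t(o, x) = -2 + x
v(w, I) = 3 (v(w, I) = -1 - 1*(-4) = -1 + 4 = 3)
(v(t(-1, 5), 4)*g(-2/4, -5))*8 = (3*(-3))*8 = -9*8 = -72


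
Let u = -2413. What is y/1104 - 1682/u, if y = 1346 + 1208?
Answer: 4009865/1331976 ≈ 3.0105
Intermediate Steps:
y = 2554
y/1104 - 1682/u = 2554/1104 - 1682/(-2413) = 2554*(1/1104) - 1682*(-1/2413) = 1277/552 + 1682/2413 = 4009865/1331976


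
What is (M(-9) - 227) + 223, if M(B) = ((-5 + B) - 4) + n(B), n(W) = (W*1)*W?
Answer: 59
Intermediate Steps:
n(W) = W² (n(W) = W*W = W²)
M(B) = -9 + B + B² (M(B) = ((-5 + B) - 4) + B² = (-9 + B) + B² = -9 + B + B²)
(M(-9) - 227) + 223 = ((-9 - 9 + (-9)²) - 227) + 223 = ((-9 - 9 + 81) - 227) + 223 = (63 - 227) + 223 = -164 + 223 = 59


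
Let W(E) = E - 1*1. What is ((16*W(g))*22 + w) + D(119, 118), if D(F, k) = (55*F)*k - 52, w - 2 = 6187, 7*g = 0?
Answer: 778095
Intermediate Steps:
g = 0 (g = (1/7)*0 = 0)
W(E) = -1 + E (W(E) = E - 1 = -1 + E)
w = 6189 (w = 2 + 6187 = 6189)
D(F, k) = -52 + 55*F*k (D(F, k) = 55*F*k - 52 = -52 + 55*F*k)
((16*W(g))*22 + w) + D(119, 118) = ((16*(-1 + 0))*22 + 6189) + (-52 + 55*119*118) = ((16*(-1))*22 + 6189) + (-52 + 772310) = (-16*22 + 6189) + 772258 = (-352 + 6189) + 772258 = 5837 + 772258 = 778095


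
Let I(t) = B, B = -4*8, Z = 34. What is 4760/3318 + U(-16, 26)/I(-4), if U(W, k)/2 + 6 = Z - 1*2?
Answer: -361/1896 ≈ -0.19040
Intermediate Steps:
B = -32
U(W, k) = 52 (U(W, k) = -12 + 2*(34 - 1*2) = -12 + 2*(34 - 2) = -12 + 2*32 = -12 + 64 = 52)
I(t) = -32
4760/3318 + U(-16, 26)/I(-4) = 4760/3318 + 52/(-32) = 4760*(1/3318) + 52*(-1/32) = 340/237 - 13/8 = -361/1896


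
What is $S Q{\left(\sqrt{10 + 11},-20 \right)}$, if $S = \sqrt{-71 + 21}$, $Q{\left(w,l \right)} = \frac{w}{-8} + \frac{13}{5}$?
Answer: $\frac{i \sqrt{2} \left(104 - 5 \sqrt{21}\right)}{8} \approx 14.334 i$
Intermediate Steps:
$Q{\left(w,l \right)} = \frac{13}{5} - \frac{w}{8}$ ($Q{\left(w,l \right)} = w \left(- \frac{1}{8}\right) + 13 \cdot \frac{1}{5} = - \frac{w}{8} + \frac{13}{5} = \frac{13}{5} - \frac{w}{8}$)
$S = 5 i \sqrt{2}$ ($S = \sqrt{-50} = 5 i \sqrt{2} \approx 7.0711 i$)
$S Q{\left(\sqrt{10 + 11},-20 \right)} = 5 i \sqrt{2} \left(\frac{13}{5} - \frac{\sqrt{10 + 11}}{8}\right) = 5 i \sqrt{2} \left(\frac{13}{5} - \frac{\sqrt{21}}{8}\right)$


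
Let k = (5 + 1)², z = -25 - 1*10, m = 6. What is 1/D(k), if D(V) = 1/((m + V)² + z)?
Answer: 1729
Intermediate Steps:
z = -35 (z = -25 - 10 = -35)
k = 36 (k = 6² = 36)
D(V) = 1/(-35 + (6 + V)²) (D(V) = 1/((6 + V)² - 35) = 1/(-35 + (6 + V)²))
1/D(k) = 1/(1/(-35 + (6 + 36)²)) = 1/(1/(-35 + 42²)) = 1/(1/(-35 + 1764)) = 1/(1/1729) = 1729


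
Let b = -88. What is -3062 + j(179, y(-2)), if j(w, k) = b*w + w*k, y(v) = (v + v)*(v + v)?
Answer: -15950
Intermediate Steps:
y(v) = 4*v**2 (y(v) = (2*v)*(2*v) = 4*v**2)
j(w, k) = -88*w + k*w (j(w, k) = -88*w + w*k = -88*w + k*w)
-3062 + j(179, y(-2)) = -3062 + 179*(-88 + 4*(-2)**2) = -3062 + 179*(-88 + 4*4) = -3062 + 179*(-88 + 16) = -3062 + 179*(-72) = -3062 - 12888 = -15950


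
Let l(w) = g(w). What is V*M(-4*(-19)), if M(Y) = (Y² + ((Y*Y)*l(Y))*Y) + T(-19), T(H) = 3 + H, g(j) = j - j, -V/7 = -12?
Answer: 483840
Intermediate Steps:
V = 84 (V = -7*(-12) = 84)
g(j) = 0
l(w) = 0
M(Y) = -16 + Y² (M(Y) = (Y² + ((Y*Y)*0)*Y) + (3 - 19) = (Y² + (Y²*0)*Y) - 16 = (Y² + 0*Y) - 16 = (Y² + 0) - 16 = Y² - 16 = -16 + Y²)
V*M(-4*(-19)) = 84*(-16 + (-4*(-19))²) = 84*(-16 + 76²) = 84*(-16 + 5776) = 84*5760 = 483840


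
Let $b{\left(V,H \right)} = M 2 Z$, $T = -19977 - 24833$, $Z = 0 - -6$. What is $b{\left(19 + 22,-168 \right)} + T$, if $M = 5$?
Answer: $-44750$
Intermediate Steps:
$Z = 6$ ($Z = 0 + 6 = 6$)
$T = -44810$
$b{\left(V,H \right)} = 60$ ($b{\left(V,H \right)} = 5 \cdot 2 \cdot 6 = 10 \cdot 6 = 60$)
$b{\left(19 + 22,-168 \right)} + T = 60 - 44810 = -44750$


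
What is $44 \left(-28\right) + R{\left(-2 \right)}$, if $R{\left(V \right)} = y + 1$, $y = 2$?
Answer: $-1229$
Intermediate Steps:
$R{\left(V \right)} = 3$ ($R{\left(V \right)} = 2 + 1 = 3$)
$44 \left(-28\right) + R{\left(-2 \right)} = 44 \left(-28\right) + 3 = -1232 + 3 = -1229$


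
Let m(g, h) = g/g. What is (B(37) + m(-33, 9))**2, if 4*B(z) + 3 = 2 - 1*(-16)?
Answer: 361/16 ≈ 22.563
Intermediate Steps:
m(g, h) = 1
B(z) = 15/4 (B(z) = -3/4 + (2 - 1*(-16))/4 = -3/4 + (2 + 16)/4 = -3/4 + (1/4)*18 = -3/4 + 9/2 = 15/4)
(B(37) + m(-33, 9))**2 = (15/4 + 1)**2 = (19/4)**2 = 361/16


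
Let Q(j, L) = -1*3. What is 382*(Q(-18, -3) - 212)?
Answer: -82130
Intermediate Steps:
Q(j, L) = -3
382*(Q(-18, -3) - 212) = 382*(-3 - 212) = 382*(-215) = -82130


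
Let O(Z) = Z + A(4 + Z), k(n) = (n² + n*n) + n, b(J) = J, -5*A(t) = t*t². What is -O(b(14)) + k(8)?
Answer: 6442/5 ≈ 1288.4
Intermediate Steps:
A(t) = -t³/5 (A(t) = -t*t²/5 = -t³/5)
k(n) = n + 2*n² (k(n) = (n² + n²) + n = 2*n² + n = n + 2*n²)
O(Z) = Z - (4 + Z)³/5
-O(b(14)) + k(8) = -(14 - (4 + 14)³/5) + 8*(1 + 2*8) = -(14 - ⅕*18³) + 8*(1 + 16) = -(14 - ⅕*5832) + 8*17 = -(14 - 5832/5) + 136 = -1*(-5762/5) + 136 = 5762/5 + 136 = 6442/5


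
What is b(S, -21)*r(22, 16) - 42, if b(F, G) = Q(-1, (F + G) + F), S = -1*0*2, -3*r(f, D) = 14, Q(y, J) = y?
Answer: -112/3 ≈ -37.333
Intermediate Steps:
r(f, D) = -14/3 (r(f, D) = -1/3*14 = -14/3)
S = 0 (S = 0*2 = 0)
b(F, G) = -1
b(S, -21)*r(22, 16) - 42 = -1*(-14/3) - 42 = 14/3 - 42 = -112/3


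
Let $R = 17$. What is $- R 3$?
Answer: $-51$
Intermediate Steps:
$- R 3 = \left(-1\right) 17 \cdot 3 = \left(-17\right) 3 = -51$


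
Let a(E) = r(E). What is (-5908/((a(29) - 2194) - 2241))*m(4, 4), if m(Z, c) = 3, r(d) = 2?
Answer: 17724/4433 ≈ 3.9982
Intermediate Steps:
a(E) = 2
(-5908/((a(29) - 2194) - 2241))*m(4, 4) = -5908/((2 - 2194) - 2241)*3 = -5908/(-2192 - 2241)*3 = -5908/(-4433)*3 = -5908*(-1/4433)*3 = (5908/4433)*3 = 17724/4433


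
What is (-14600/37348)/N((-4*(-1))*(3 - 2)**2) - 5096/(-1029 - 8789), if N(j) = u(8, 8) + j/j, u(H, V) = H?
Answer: 196198234/412517997 ≈ 0.47561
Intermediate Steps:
N(j) = 9 (N(j) = 8 + j/j = 8 + 1 = 9)
(-14600/37348)/N((-4*(-1))*(3 - 2)**2) - 5096/(-1029 - 8789) = -14600/37348/9 - 5096/(-1029 - 8789) = -14600*1/37348*(1/9) - 5096/(-9818) = -3650/9337*1/9 - 5096*(-1/9818) = -3650/84033 + 2548/4909 = 196198234/412517997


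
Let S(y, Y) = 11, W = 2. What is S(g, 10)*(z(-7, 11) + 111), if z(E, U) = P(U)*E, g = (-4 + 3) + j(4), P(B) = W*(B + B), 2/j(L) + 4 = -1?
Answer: -2167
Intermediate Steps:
j(L) = -⅖ (j(L) = 2/(-4 - 1) = 2/(-5) = 2*(-⅕) = -⅖)
P(B) = 4*B (P(B) = 2*(B + B) = 2*(2*B) = 4*B)
g = -7/5 (g = (-4 + 3) - ⅖ = -1 - ⅖ = -7/5 ≈ -1.4000)
z(E, U) = 4*E*U (z(E, U) = (4*U)*E = 4*E*U)
S(g, 10)*(z(-7, 11) + 111) = 11*(4*(-7)*11 + 111) = 11*(-308 + 111) = 11*(-197) = -2167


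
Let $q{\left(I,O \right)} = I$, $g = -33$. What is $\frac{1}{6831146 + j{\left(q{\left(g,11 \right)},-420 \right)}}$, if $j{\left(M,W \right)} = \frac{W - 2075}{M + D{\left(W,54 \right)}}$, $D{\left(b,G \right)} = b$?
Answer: $\frac{453}{3094511633} \approx 1.4639 \cdot 10^{-7}$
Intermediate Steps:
$j{\left(M,W \right)} = \frac{-2075 + W}{M + W}$ ($j{\left(M,W \right)} = \frac{W - 2075}{M + W} = \frac{-2075 + W}{M + W}$)
$\frac{1}{6831146 + j{\left(q{\left(g,11 \right)},-420 \right)}} = \frac{1}{6831146 + \frac{-2075 - 420}{-33 - 420}} = \frac{1}{6831146 + \frac{1}{-453} \left(-2495\right)} = \frac{1}{6831146 - - \frac{2495}{453}} = \frac{1}{6831146 + \frac{2495}{453}} = \frac{1}{\frac{3094511633}{453}} = \frac{453}{3094511633}$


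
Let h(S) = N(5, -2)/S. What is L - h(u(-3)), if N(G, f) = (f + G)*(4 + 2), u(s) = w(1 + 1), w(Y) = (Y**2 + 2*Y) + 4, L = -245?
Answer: -493/2 ≈ -246.50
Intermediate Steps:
w(Y) = 4 + Y**2 + 2*Y
u(s) = 12 (u(s) = 4 + (1 + 1)**2 + 2*(1 + 1) = 4 + 2**2 + 2*2 = 4 + 4 + 4 = 12)
N(G, f) = 6*G + 6*f (N(G, f) = (G + f)*6 = 6*G + 6*f)
h(S) = 18/S (h(S) = (6*5 + 6*(-2))/S = (30 - 12)/S = 18/S)
L - h(u(-3)) = -245 - 18/12 = -245 - 1*3/2 = -245 - 3/2 = -493/2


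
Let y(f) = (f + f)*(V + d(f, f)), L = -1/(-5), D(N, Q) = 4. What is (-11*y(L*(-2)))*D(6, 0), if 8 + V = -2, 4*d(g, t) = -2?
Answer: -1848/5 ≈ -369.60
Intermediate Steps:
d(g, t) = -1/2 (d(g, t) = (1/4)*(-2) = -1/2)
L = 1/5 (L = -1*(-1/5) = 1/5 ≈ 0.20000)
V = -10 (V = -8 - 2 = -10)
y(f) = -21*f (y(f) = (f + f)*(-10 - 1/2) = (2*f)*(-21/2) = -21*f)
(-11*y(L*(-2)))*D(6, 0) = -(-231)*(1/5)*(-2)*4 = -(-231)*(-2)/5*4 = -11*42/5*4 = -462/5*4 = -1848/5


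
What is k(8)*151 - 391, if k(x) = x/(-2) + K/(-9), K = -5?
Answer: -8200/9 ≈ -911.11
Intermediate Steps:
k(x) = 5/9 - x/2 (k(x) = x/(-2) - 5/(-9) = x*(-½) - 5*(-⅑) = -x/2 + 5/9 = 5/9 - x/2)
k(8)*151 - 391 = (5/9 - ½*8)*151 - 391 = (5/9 - 4)*151 - 391 = -31/9*151 - 391 = -4681/9 - 391 = -8200/9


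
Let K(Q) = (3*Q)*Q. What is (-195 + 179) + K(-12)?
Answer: 416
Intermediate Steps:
K(Q) = 3*Q²
(-195 + 179) + K(-12) = (-195 + 179) + 3*(-12)² = -16 + 3*144 = -16 + 432 = 416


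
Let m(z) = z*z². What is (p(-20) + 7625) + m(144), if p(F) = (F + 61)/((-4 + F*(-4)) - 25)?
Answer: 152674100/51 ≈ 2.9936e+6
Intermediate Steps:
p(F) = (61 + F)/(-29 - 4*F) (p(F) = (61 + F)/((-4 - 4*F) - 25) = (61 + F)/(-29 - 4*F))
m(z) = z³
(p(-20) + 7625) + m(144) = ((-61 - 1*(-20))/(29 + 4*(-20)) + 7625) + 144³ = ((-61 + 20)/(29 - 80) + 7625) + 2985984 = (-41/(-51) + 7625) + 2985984 = (-1/51*(-41) + 7625) + 2985984 = (41/51 + 7625) + 2985984 = 388916/51 + 2985984 = 152674100/51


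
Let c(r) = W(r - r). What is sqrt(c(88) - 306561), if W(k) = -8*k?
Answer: I*sqrt(306561) ≈ 553.68*I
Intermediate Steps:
c(r) = 0 (c(r) = -8*(r - r) = -8*0 = 0)
sqrt(c(88) - 306561) = sqrt(0 - 306561) = sqrt(-306561) = I*sqrt(306561)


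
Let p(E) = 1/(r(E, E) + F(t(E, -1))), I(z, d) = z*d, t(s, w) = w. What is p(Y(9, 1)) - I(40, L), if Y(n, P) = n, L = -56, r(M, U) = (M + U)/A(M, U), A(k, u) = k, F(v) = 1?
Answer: 6721/3 ≈ 2240.3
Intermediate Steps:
r(M, U) = (M + U)/M
I(z, d) = d*z
p(E) = 1/3 (p(E) = 1/((E + E)/E + 1) = 1/((2*E)/E + 1) = 1/(2 + 1) = 1/3)
p(Y(9, 1)) - I(40, L) = 1/3 - (-56)*40 = 1/3 - 1*(-2240) = 1/3 + 2240 = 6721/3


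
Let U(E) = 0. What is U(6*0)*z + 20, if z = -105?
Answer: 20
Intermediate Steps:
U(6*0)*z + 20 = 0*(-105) + 20 = 0 + 20 = 20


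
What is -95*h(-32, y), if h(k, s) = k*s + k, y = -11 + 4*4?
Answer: 18240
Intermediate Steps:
y = 5 (y = -11 + 16 = 5)
h(k, s) = k + k*s
-95*h(-32, y) = -(-3040)*(1 + 5) = -(-3040)*6 = -95*(-192) = 18240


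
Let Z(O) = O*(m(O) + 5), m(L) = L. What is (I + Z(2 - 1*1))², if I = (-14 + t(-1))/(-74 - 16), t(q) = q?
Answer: 1369/36 ≈ 38.028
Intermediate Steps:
Z(O) = O*(5 + O) (Z(O) = O*(O + 5) = O*(5 + O))
I = ⅙ (I = (-14 - 1)/(-74 - 16) = -15/(-90) = -15*(-1/90) = ⅙ ≈ 0.16667)
(I + Z(2 - 1*1))² = (⅙ + (2 - 1*1)*(5 + (2 - 1*1)))² = (⅙ + (2 - 1)*(5 + (2 - 1)))² = (⅙ + 1*(5 + 1))² = (⅙ + 1*6)² = (⅙ + 6)² = (37/6)² = 1369/36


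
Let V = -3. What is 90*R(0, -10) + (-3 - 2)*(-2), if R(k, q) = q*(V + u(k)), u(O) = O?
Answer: 2710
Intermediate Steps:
R(k, q) = q*(-3 + k)
90*R(0, -10) + (-3 - 2)*(-2) = 90*(-10*(-3 + 0)) + (-3 - 2)*(-2) = 90*(-10*(-3)) - 5*(-2) = 90*30 + 10 = 2700 + 10 = 2710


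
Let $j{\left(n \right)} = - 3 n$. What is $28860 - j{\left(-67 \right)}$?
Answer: $28659$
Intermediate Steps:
$28860 - j{\left(-67 \right)} = 28860 - \left(-3\right) \left(-67\right) = 28860 - 201 = 28659$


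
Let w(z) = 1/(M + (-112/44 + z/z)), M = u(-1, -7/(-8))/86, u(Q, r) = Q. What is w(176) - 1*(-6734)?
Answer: 9918236/1473 ≈ 6733.4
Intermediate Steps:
M = -1/86 ≈ -0.011628
w(z) = -946/1473 (w(z) = 1/(-1/86 + (-112/44 + z/z)) = 1/(-1/86 + (-112*1/44 + 1)) = 1/(-1/86 + (-28/11 + 1)) = 1/(-1/86 - 17/11) = 1/(-1473/946) = -946/1473)
w(176) - 1*(-6734) = -946/1473 - 1*(-6734) = -946/1473 + 6734 = 9918236/1473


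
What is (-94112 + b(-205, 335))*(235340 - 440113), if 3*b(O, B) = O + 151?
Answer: 19275282490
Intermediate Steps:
b(O, B) = 151/3 + O/3 (b(O, B) = (O + 151)/3 = (151 + O)/3 = 151/3 + O/3)
(-94112 + b(-205, 335))*(235340 - 440113) = (-94112 + (151/3 + (1/3)*(-205)))*(235340 - 440113) = (-94112 + (151/3 - 205/3))*(-204773) = (-94112 - 18)*(-204773) = -94130*(-204773) = 19275282490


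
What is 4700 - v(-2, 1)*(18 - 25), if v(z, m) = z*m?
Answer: 4686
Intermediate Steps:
v(z, m) = m*z
4700 - v(-2, 1)*(18 - 25) = 4700 - 1*(-2)*(18 - 25) = 4700 - (-2)*(-7) = 4700 - 1*14 = 4700 - 14 = 4686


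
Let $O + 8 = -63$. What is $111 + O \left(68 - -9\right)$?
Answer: $-5356$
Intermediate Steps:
$O = -71$ ($O = -8 - 63 = -71$)
$111 + O \left(68 - -9\right) = 111 - 71 \left(68 - -9\right) = 111 - 71 \left(68 + 9\right) = 111 - 5467 = -5356$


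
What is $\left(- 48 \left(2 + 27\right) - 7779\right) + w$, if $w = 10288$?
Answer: $1117$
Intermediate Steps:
$\left(- 48 \left(2 + 27\right) - 7779\right) + w = \left(- 48 \left(2 + 27\right) - 7779\right) + 10288 = \left(\left(-48\right) 29 - 7779\right) + 10288 = \left(-1392 - 7779\right) + 10288 = -9171 + 10288 = 1117$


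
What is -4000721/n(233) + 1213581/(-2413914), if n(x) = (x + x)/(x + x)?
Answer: -3219132548525/804638 ≈ -4.0007e+6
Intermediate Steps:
n(x) = 1 (n(x) = (2*x)/((2*x)) = (2*x)*(1/(2*x)) = 1)
-4000721/n(233) + 1213581/(-2413914) = -4000721/1 + 1213581/(-2413914) = -4000721*1 + 1213581*(-1/2413914) = -4000721 - 404527/804638 = -3219132548525/804638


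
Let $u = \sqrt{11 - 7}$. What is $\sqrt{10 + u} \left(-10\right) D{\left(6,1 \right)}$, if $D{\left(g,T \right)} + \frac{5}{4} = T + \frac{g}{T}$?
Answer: $- 115 \sqrt{3} \approx -199.19$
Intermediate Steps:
$D{\left(g,T \right)} = - \frac{5}{4} + T + \frac{g}{T}$ ($D{\left(g,T \right)} = - \frac{5}{4} + \left(T + \frac{g}{T}\right) = - \frac{5}{4} + T + \frac{g}{T}$)
$u = 2$ ($u = \sqrt{4} = 2$)
$\sqrt{10 + u} \left(-10\right) D{\left(6,1 \right)} = \sqrt{10 + 2} \left(-10\right) \left(- \frac{5}{4} + 1 + \frac{6}{1}\right) = \sqrt{12} \left(-10\right) \left(- \frac{5}{4} + 1 + 6 \cdot 1\right) = 2 \sqrt{3} \left(-10\right) \left(- \frac{5}{4} + 1 + 6\right) = - 20 \sqrt{3} \cdot \frac{23}{4} = - 115 \sqrt{3}$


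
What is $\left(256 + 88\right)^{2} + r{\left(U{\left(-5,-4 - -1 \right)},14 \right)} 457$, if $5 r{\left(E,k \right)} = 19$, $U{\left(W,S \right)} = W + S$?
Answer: $\frac{600363}{5} \approx 1.2007 \cdot 10^{5}$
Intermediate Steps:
$U{\left(W,S \right)} = S + W$
$r{\left(E,k \right)} = \frac{19}{5}$ ($r{\left(E,k \right)} = \frac{1}{5} \cdot 19 = \frac{19}{5}$)
$\left(256 + 88\right)^{2} + r{\left(U{\left(-5,-4 - -1 \right)},14 \right)} 457 = \left(256 + 88\right)^{2} + \frac{19}{5} \cdot 457 = 344^{2} + \frac{8683}{5} = 118336 + \frac{8683}{5} = \frac{600363}{5}$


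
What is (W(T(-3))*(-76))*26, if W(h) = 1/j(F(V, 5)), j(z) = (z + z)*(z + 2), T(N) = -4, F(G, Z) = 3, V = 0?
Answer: -988/15 ≈ -65.867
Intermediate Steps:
j(z) = 2*z*(2 + z) (j(z) = (2*z)*(2 + z) = 2*z*(2 + z))
W(h) = 1/30 (W(h) = 1/(2*3*(2 + 3)) = 1/(2*3*5) = 1/30)
(W(T(-3))*(-76))*26 = ((1/30)*(-76))*26 = -38/15*26 = -988/15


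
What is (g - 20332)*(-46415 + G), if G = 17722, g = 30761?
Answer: -299239297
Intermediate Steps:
(g - 20332)*(-46415 + G) = (30761 - 20332)*(-46415 + 17722) = 10429*(-28693) = -299239297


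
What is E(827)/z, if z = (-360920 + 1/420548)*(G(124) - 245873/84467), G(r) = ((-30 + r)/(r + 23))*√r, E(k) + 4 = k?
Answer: -17258596578061696753364/109805150977587759313676785 - 22748013422386372179472*√31/329415452932763277941030355 ≈ -0.00054166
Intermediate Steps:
E(k) = -4 + k
G(r) = √r*(-30 + r)/(23 + r) (G(r) = ((-30 + r)/(23 + r))*√r = √r*(-30 + r)/(23 + r))
z = 37319632711725807/35522427916 - 2377952218491*√31/5151713 (z = (-360920 + 1/420548)*(√124*(-30 + 124)/(23 + 124) - 245873/84467) = (-360920 + 1/420548)*((2*√31)*94/147 - 245873*1/84467) = -151784184159*((2*√31)*(1/147)*94 - 245873/84467)/420548 = -151784184159*(188*√31/147 - 245873/84467)/420548 = -151784184159*(-245873/84467 + 188*√31/147)/420548 = 37319632711725807/35522427916 - 2377952218491*√31/5151713 ≈ -1.5194e+6)
E(827)/z = (-4 + 827)/(37319632711725807/35522427916 - 2377952218491*√31/5151713) = 823/(37319632711725807/35522427916 - 2377952218491*√31/5151713)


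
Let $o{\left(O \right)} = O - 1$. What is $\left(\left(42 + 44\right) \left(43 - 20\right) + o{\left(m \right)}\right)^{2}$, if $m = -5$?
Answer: $3888784$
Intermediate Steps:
$o{\left(O \right)} = -1 + O$
$\left(\left(42 + 44\right) \left(43 - 20\right) + o{\left(m \right)}\right)^{2} = \left(\left(42 + 44\right) \left(43 - 20\right) - 6\right)^{2} = \left(86 \cdot 23 - 6\right)^{2} = \left(1978 - 6\right)^{2} = 1972^{2} = 3888784$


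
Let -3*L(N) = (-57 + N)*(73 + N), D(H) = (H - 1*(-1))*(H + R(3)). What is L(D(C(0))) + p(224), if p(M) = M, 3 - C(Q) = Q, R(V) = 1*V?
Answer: 1291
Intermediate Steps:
R(V) = V
C(Q) = 3 - Q
D(H) = (1 + H)*(3 + H) (D(H) = (H - 1*(-1))*(H + 3) = (H + 1)*(3 + H) = (1 + H)*(3 + H))
L(N) = -(-57 + N)*(73 + N)/3
L(D(C(0))) + p(224) = (1387 - 16*(3 + (3 - 1*0)² + 4*(3 - 1*0))/3 - (3 + (3 - 1*0)² + 4*(3 - 1*0))²/3) + 224 = (1387 - 16*(3 + (3 + 0)² + 4*(3 + 0))/3 - (3 + (3 + 0)² + 4*(3 + 0))²/3) + 224 = (1387 - 16*(3 + 3² + 4*3)/3 - (3 + 3² + 4*3)²/3) + 224 = (1387 - 16*(3 + 9 + 12)/3 - (3 + 9 + 12)²/3) + 224 = (1387 - 16/3*24 - ⅓*24²) + 224 = (1387 - 128 - ⅓*576) + 224 = (1387 - 128 - 192) + 224 = 1067 + 224 = 1291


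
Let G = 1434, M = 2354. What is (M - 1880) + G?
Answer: 1908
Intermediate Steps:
(M - 1880) + G = (2354 - 1880) + 1434 = 474 + 1434 = 1908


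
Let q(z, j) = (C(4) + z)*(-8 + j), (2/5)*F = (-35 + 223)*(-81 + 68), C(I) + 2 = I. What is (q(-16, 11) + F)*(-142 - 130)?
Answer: 1673344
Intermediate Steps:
C(I) = -2 + I
F = -6110 (F = 5*((-35 + 223)*(-81 + 68))/2 = 5*(188*(-13))/2 = (5/2)*(-2444) = -6110)
q(z, j) = (-8 + j)*(2 + z) (q(z, j) = ((-2 + 4) + z)*(-8 + j) = (2 + z)*(-8 + j) = (-8 + j)*(2 + z))
(q(-16, 11) + F)*(-142 - 130) = ((-16 - 8*(-16) + 2*11 + 11*(-16)) - 6110)*(-142 - 130) = ((-16 + 128 + 22 - 176) - 6110)*(-272) = (-42 - 6110)*(-272) = -6152*(-272) = 1673344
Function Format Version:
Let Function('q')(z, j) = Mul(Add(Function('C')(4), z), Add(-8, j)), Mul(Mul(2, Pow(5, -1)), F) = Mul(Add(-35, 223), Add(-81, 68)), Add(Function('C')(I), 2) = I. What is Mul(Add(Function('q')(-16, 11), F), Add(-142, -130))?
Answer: 1673344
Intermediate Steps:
Function('C')(I) = Add(-2, I)
F = -6110 (F = Mul(Rational(5, 2), Mul(Add(-35, 223), Add(-81, 68))) = Mul(Rational(5, 2), Mul(188, -13)) = Mul(Rational(5, 2), -2444) = -6110)
Function('q')(z, j) = Mul(Add(-8, j), Add(2, z)) (Function('q')(z, j) = Mul(Add(Add(-2, 4), z), Add(-8, j)) = Mul(Add(2, z), Add(-8, j)) = Mul(Add(-8, j), Add(2, z)))
Mul(Add(Function('q')(-16, 11), F), Add(-142, -130)) = Mul(Add(Add(-16, Mul(-8, -16), Mul(2, 11), Mul(11, -16)), -6110), Add(-142, -130)) = Mul(Add(Add(-16, 128, 22, -176), -6110), -272) = Mul(Add(-42, -6110), -272) = Mul(-6152, -272) = 1673344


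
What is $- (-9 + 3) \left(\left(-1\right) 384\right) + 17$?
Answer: $-2287$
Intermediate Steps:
$- (-9 + 3) \left(\left(-1\right) 384\right) + 17 = \left(-1\right) \left(-6\right) \left(-384\right) + 17 = 6 \left(-384\right) + 17 = -2304 + 17 = -2287$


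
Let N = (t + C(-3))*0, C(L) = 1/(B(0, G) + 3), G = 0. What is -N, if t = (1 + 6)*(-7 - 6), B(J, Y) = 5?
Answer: 0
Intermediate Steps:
C(L) = ⅛ (C(L) = 1/(5 + 3) = 1/8 = ⅛)
t = -91 (t = 7*(-13) = -91)
N = 0 (N = (-91 + ⅛)*0 = -727/8*0 = 0)
-N = -1*0 = 0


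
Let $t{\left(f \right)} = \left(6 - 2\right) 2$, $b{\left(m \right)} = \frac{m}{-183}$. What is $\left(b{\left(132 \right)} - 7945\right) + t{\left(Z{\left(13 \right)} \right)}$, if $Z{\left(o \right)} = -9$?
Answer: $- \frac{484201}{61} \approx -7937.7$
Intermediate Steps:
$b{\left(m \right)} = - \frac{m}{183}$ ($b{\left(m \right)} = m \left(- \frac{1}{183}\right) = - \frac{m}{183}$)
$t{\left(f \right)} = 8$ ($t{\left(f \right)} = 4 \cdot 2 = 8$)
$\left(b{\left(132 \right)} - 7945\right) + t{\left(Z{\left(13 \right)} \right)} = \left(\left(- \frac{1}{183}\right) 132 - 7945\right) + 8 = \left(- \frac{44}{61} - 7945\right) + 8 = - \frac{484689}{61} + 8 = - \frac{484201}{61}$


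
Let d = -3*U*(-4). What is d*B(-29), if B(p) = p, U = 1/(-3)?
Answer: 116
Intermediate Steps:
U = -⅓ ≈ -0.33333
d = -4 (d = -3*(-⅓)*(-4) = 1*(-4) = -4)
d*B(-29) = -4*(-29) = 116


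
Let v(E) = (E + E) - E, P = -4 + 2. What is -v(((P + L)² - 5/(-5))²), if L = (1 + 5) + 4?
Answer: -4225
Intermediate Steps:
P = -2
L = 10 (L = 6 + 4 = 10)
v(E) = E (v(E) = 2*E - E = E)
-v(((P + L)² - 5/(-5))²) = -((-2 + 10)² - 5/(-5))² = -(8² - 5*(-⅕))² = -(64 + 1)² = -1*65² = -1*4225 = -4225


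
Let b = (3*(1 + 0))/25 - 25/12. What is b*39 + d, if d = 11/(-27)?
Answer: -207839/2700 ≈ -76.977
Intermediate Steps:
d = -11/27 (d = 11*(-1/27) = -11/27 ≈ -0.40741)
b = -589/300 (b = (3*1)*(1/25) - 25*1/12 = 3*(1/25) - 25/12 = 3/25 - 25/12 = -589/300 ≈ -1.9633)
b*39 + d = -589/300*39 - 11/27 = -7657/100 - 11/27 = -207839/2700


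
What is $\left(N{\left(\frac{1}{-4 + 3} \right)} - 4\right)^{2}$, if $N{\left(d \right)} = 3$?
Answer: $1$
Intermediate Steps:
$\left(N{\left(\frac{1}{-4 + 3} \right)} - 4\right)^{2} = \left(3 - 4\right)^{2} = \left(-1\right)^{2} = 1$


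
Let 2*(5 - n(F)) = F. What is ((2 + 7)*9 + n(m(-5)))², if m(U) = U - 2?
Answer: 32041/4 ≈ 8010.3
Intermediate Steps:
m(U) = -2 + U
n(F) = 5 - F/2
((2 + 7)*9 + n(m(-5)))² = ((2 + 7)*9 + (5 - (-2 - 5)/2))² = (9*9 + (5 - ½*(-7)))² = (81 + (5 + 7/2))² = (81 + 17/2)² = (179/2)² = 32041/4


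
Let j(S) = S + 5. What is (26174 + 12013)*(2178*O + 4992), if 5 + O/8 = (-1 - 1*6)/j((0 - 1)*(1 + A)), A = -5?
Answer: -3653732160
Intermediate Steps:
j(S) = 5 + S
O = -416/9 (O = -40 + 8*((-1 - 1*6)/(5 + (0 - 1)*(1 - 5))) = -40 + 8*((-1 - 6)/(5 - 1*(-4))) = -40 + 8*(-7/(5 + 4)) = -40 + 8*(-7/9) = -40 - 56/9 = -416/9 ≈ -46.222)
(26174 + 12013)*(2178*O + 4992) = (26174 + 12013)*(2178*(-416/9) + 4992) = 38187*(-100672 + 4992) = 38187*(-95680) = -3653732160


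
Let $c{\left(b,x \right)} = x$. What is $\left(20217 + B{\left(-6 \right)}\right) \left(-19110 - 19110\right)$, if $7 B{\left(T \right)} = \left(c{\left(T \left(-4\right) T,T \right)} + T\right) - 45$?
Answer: $-772382520$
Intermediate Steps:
$B{\left(T \right)} = - \frac{45}{7} + \frac{2 T}{7}$ ($B{\left(T \right)} = \frac{\left(T + T\right) - 45}{7} = \frac{2 T - 45}{7} = \frac{-45 + 2 T}{7} = - \frac{45}{7} + \frac{2 T}{7}$)
$\left(20217 + B{\left(-6 \right)}\right) \left(-19110 - 19110\right) = \left(20217 + \left(- \frac{45}{7} + \frac{2}{7} \left(-6\right)\right)\right) \left(-19110 - 19110\right) = \left(20217 - \frac{57}{7}\right) \left(-38220\right) = \frac{141462}{7} \left(-38220\right) = -772382520$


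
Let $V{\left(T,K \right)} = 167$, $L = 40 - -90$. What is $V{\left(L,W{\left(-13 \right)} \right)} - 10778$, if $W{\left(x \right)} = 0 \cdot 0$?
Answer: $-10611$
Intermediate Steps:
$W{\left(x \right)} = 0$
$L = 130$ ($L = 40 + 90 = 130$)
$V{\left(L,W{\left(-13 \right)} \right)} - 10778 = 167 - 10778 = -10611$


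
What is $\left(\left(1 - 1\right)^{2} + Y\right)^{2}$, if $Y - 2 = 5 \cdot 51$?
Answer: $66049$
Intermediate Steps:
$Y = 257$ ($Y = 2 + 5 \cdot 51 = 2 + 255 = 257$)
$\left(\left(1 - 1\right)^{2} + Y\right)^{2} = \left(\left(1 - 1\right)^{2} + 257\right)^{2} = \left(0^{2} + 257\right)^{2} = \left(0 + 257\right)^{2} = 257^{2} = 66049$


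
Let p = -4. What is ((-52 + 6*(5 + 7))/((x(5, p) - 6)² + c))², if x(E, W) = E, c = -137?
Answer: 25/1156 ≈ 0.021626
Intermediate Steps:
((-52 + 6*(5 + 7))/((x(5, p) - 6)² + c))² = ((-52 + 6*(5 + 7))/((5 - 6)² - 137))² = ((-52 + 6*12)/((-1)² - 137))² = ((-52 + 72)/(1 - 137))² = (20/(-136))² = (20*(-1/136))² = (-5/34)² = 25/1156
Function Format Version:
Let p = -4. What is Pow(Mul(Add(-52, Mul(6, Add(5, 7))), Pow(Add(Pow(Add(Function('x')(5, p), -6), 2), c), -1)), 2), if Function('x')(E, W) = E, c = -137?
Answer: Rational(25, 1156) ≈ 0.021626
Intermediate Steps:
Pow(Mul(Add(-52, Mul(6, Add(5, 7))), Pow(Add(Pow(Add(Function('x')(5, p), -6), 2), c), -1)), 2) = Pow(Mul(Add(-52, Mul(6, Add(5, 7))), Pow(Add(Pow(Add(5, -6), 2), -137), -1)), 2) = Pow(Mul(Add(-52, Mul(6, 12)), Pow(Add(Pow(-1, 2), -137), -1)), 2) = Pow(Mul(Add(-52, 72), Pow(Add(1, -137), -1)), 2) = Pow(Mul(20, Pow(-136, -1)), 2) = Pow(Mul(20, Rational(-1, 136)), 2) = Pow(Rational(-5, 34), 2) = Rational(25, 1156)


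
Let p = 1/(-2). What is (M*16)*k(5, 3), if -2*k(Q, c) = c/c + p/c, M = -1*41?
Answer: 820/3 ≈ 273.33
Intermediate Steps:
p = -½ ≈ -0.50000
M = -41
k(Q, c) = -½ + 1/(4*c) (k(Q, c) = -(c/c - 1/(2*c))/2 = -(1 - 1/(2*c))/2 = -½ + 1/(4*c))
(M*16)*k(5, 3) = (-41*16)*((¼)*(1 - 2*3)/3) = -164*(1 - 6)/3 = -164*(-5)/3 = -656*(-5/12) = 820/3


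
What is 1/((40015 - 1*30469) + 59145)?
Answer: 1/68691 ≈ 1.4558e-5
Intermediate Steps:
1/((40015 - 1*30469) + 59145) = 1/((40015 - 30469) + 59145) = 1/(9546 + 59145) = 1/68691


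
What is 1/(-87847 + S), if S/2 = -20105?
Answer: -1/128057 ≈ -7.8090e-6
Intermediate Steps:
S = -40210 (S = 2*(-20105) = -40210)
1/(-87847 + S) = 1/(-87847 - 40210) = 1/(-128057) = -1/128057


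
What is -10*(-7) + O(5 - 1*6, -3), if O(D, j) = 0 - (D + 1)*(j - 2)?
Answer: 70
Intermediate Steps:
O(D, j) = -(1 + D)*(-2 + j) (O(D, j) = 0 - (1 + D)*(-2 + j) = -(1 + D)*(-2 + j))
-10*(-7) + O(5 - 1*6, -3) = -10*(-7) + (2 - 1*(-3) + 2*(5 - 1*6) - 1*(5 - 1*6)*(-3)) = 70 + (2 + 3 + 2*(5 - 6) - 1*(5 - 6)*(-3)) = 70 + (2 + 3 + 2*(-1) - 1*(-1)*(-3)) = 70 + (2 + 3 - 2 - 3) = 70 + 0 = 70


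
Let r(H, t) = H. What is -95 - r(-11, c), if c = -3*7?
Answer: -84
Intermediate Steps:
c = -21
-95 - r(-11, c) = -95 - 1*(-11) = -95 + 11 = -84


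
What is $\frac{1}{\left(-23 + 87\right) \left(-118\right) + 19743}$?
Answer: $\frac{1}{12191} \approx 8.2028 \cdot 10^{-5}$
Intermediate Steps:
$\frac{1}{\left(-23 + 87\right) \left(-118\right) + 19743} = \frac{1}{64 \left(-118\right) + 19743} = \frac{1}{-7552 + 19743} = \frac{1}{12191}$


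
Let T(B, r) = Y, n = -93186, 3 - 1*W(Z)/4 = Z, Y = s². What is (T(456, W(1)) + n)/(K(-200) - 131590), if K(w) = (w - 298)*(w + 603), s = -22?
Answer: 46351/166142 ≈ 0.27898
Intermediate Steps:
Y = 484 (Y = (-22)² = 484)
W(Z) = 12 - 4*Z
T(B, r) = 484
K(w) = (-298 + w)*(603 + w)
(T(456, W(1)) + n)/(K(-200) - 131590) = (484 - 93186)/((-179694 + (-200)² + 305*(-200)) - 131590) = -92702/((-179694 + 40000 - 61000) - 131590) = -92702/(-200694 - 131590) = -92702/(-332284) = -92702*(-1/332284) = 46351/166142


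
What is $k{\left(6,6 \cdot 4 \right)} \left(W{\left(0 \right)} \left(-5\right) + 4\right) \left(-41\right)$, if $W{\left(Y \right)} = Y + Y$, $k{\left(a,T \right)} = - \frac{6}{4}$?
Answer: $246$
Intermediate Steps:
$k{\left(a,T \right)} = - \frac{3}{2}$ ($k{\left(a,T \right)} = \left(-6\right) \frac{1}{4} = - \frac{3}{2}$)
$W{\left(Y \right)} = 2 Y$
$k{\left(6,6 \cdot 4 \right)} \left(W{\left(0 \right)} \left(-5\right) + 4\right) \left(-41\right) = - \frac{3 \left(2 \cdot 0 \left(-5\right) + 4\right)}{2} \left(-41\right) = - \frac{3 \left(0 \left(-5\right) + 4\right)}{2} \left(-41\right) = - \frac{3 \left(0 + 4\right)}{2} \left(-41\right) = \left(- \frac{3}{2}\right) 4 \left(-41\right) = \left(-6\right) \left(-41\right) = 246$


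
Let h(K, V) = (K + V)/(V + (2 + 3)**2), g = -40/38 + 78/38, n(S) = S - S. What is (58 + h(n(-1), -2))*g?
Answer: 1332/23 ≈ 57.913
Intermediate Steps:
n(S) = 0
g = 1 (g = -40*1/38 + 78*(1/38) = -20/19 + 39/19 = 1)
h(K, V) = (K + V)/(25 + V) (h(K, V) = (K + V)/(V + 5**2) = (K + V)/(V + 25) = (K + V)/(25 + V))
(58 + h(n(-1), -2))*g = (58 + (0 - 2)/(25 - 2))*1 = (58 - 2/23)*1 = (1332/23)*1 = 1332/23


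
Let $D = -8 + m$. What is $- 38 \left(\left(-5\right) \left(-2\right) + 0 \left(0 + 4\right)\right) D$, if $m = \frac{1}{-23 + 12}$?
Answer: $\frac{33820}{11} \approx 3074.5$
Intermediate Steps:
$m = - \frac{1}{11}$ ($m = \frac{1}{-11} = - \frac{1}{11} \approx -0.090909$)
$D = - \frac{89}{11}$ ($D = -8 - \frac{1}{11} = - \frac{89}{11} \approx -8.0909$)
$- 38 \left(\left(-5\right) \left(-2\right) + 0 \left(0 + 4\right)\right) D = - 38 \left(\left(-5\right) \left(-2\right) + 0 \left(0 + 4\right)\right) \left(- \frac{89}{11}\right) = - 38 \left(10 + 0 \cdot 4\right) \left(- \frac{89}{11}\right) = - 38 \left(10 + 0\right) \left(- \frac{89}{11}\right) = \left(-38\right) 10 \left(- \frac{89}{11}\right) = \left(-380\right) \left(- \frac{89}{11}\right) = \frac{33820}{11}$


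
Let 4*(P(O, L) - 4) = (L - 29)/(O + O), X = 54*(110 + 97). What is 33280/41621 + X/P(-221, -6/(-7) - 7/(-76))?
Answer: 437718849808448/157211964967 ≈ 2784.3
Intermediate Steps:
X = 11178 (X = 54*207 = 11178)
P(O, L) = 4 + (-29 + L)/(8*O) (P(O, L) = 4 + ((L - 29)/(O + O))/4 = 4 + ((-29 + L)/((2*O)))/4 = 4 + ((-29 + L)*(1/(2*O)))/4 = 4 + ((-29 + L)/(2*O))/4 = 4 + (-29 + L)/(8*O))
33280/41621 + X/P(-221, -6/(-7) - 7/(-76)) = 33280/41621 + 11178/(((1/8)*(-29 + (-6/(-7) - 7/(-76)) + 32*(-221))/(-221))) = 33280*(1/41621) + 11178/(((1/8)*(-1/221)*(-29 + (-6*(-1/7) - 7*(-1/76)) - 7072))) = 33280/41621 + 11178/(((1/8)*(-1/221)*(-29 + (6/7 + 7/76) - 7072))) = 33280/41621 + 11178/(((1/8)*(-1/221)*(-29 + 505/532 - 7072))) = 33280/41621 + 11178/(((1/8)*(-1/221)*(-3777227/532))) = 33280/41621 + 11178/(3777227/940576) = 33280/41621 + 11178*(940576/3777227) = 33280/41621 + 10513758528/3777227 = 437718849808448/157211964967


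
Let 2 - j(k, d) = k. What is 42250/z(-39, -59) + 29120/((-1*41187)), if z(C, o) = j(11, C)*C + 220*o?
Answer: -2107907230/520150623 ≈ -4.0525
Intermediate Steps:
j(k, d) = 2 - k
z(C, o) = -9*C + 220*o (z(C, o) = (2 - 1*11)*C + 220*o = (2 - 11)*C + 220*o = -9*C + 220*o)
42250/z(-39, -59) + 29120/((-1*41187)) = 42250/(-9*(-39) + 220*(-59)) + 29120/((-1*41187)) = 42250/(351 - 12980) + 29120/(-41187) = 42250/(-12629) + 29120*(-1/41187) = 42250*(-1/12629) - 29120/41187 = -42250/12629 - 29120/41187 = -2107907230/520150623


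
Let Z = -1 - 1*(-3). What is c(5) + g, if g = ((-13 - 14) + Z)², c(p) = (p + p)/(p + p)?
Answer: 626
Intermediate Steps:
c(p) = 1 (c(p) = (2*p)/((2*p)) = (2*p)*(1/(2*p)) = 1)
Z = 2 (Z = -1 + 3 = 2)
g = 625 (g = ((-13 - 14) + 2)² = (-27 + 2)² = (-25)² = 625)
c(5) + g = 1 + 625 = 626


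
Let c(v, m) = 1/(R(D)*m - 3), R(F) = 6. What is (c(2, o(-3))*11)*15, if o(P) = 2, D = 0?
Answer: 55/3 ≈ 18.333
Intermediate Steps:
c(v, m) = 1/(-3 + 6*m) (c(v, m) = 1/(6*m - 3) = 1/(-3 + 6*m))
(c(2, o(-3))*11)*15 = ((1/(3*(-1 + 2*2)))*11)*15 = ((1/(3*(-1 + 4)))*11)*15 = (((1/3)/3)*11)*15 = (((1/3)*(1/3))*11)*15 = ((1/9)*11)*15 = (11/9)*15 = 55/3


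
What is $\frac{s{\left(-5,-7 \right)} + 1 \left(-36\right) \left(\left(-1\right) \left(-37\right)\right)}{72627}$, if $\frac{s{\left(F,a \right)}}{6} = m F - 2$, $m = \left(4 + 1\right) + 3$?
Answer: $- \frac{528}{24209} \approx -0.02181$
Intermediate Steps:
$m = 8$ ($m = 5 + 3 = 8$)
$s{\left(F,a \right)} = -12 + 48 F$ ($s{\left(F,a \right)} = 6 \left(8 F - 2\right) = 6 \left(-2 + 8 F\right) = -12 + 48 F$)
$\frac{s{\left(-5,-7 \right)} + 1 \left(-36\right) \left(\left(-1\right) \left(-37\right)\right)}{72627} = \frac{\left(-12 + 48 \left(-5\right)\right) + 1 \left(-36\right) \left(\left(-1\right) \left(-37\right)\right)}{72627} = \left(\left(-12 - 240\right) - 1332\right) \frac{1}{72627} = \left(-252 - 1332\right) \frac{1}{72627} = \left(-1584\right) \frac{1}{72627} = - \frac{528}{24209}$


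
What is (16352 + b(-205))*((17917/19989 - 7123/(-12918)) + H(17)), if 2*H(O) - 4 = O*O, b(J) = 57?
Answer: 104478170796544/43036317 ≈ 2.4277e+6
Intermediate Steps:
H(O) = 2 + O**2/2 (H(O) = 2 + (O*O)/2 = 2 + O**2/2)
(16352 + b(-205))*((17917/19989 - 7123/(-12918)) + H(17)) = (16352 + 57)*((17917/19989 - 7123/(-12918)) + (2 + (1/2)*17**2)) = 16409*((17917*(1/19989) - 7123*(-1/12918)) + (2 + (1/2)*289)) = 16409*((17917/19989 + 7123/12918) + (2 + 289/2)) = 16409*(124611151/86072634 + 293/2) = 16409*(6367126016/43036317) = 104478170796544/43036317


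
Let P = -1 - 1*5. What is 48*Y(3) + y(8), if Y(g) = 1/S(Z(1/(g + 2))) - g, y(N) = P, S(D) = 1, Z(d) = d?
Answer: -102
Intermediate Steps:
P = -6 (P = -1 - 5 = -6)
y(N) = -6
Y(g) = 1 - g (Y(g) = 1/1 - g = 1 - g)
48*Y(3) + y(8) = 48*(1 - 1*3) - 6 = 48*(1 - 3) - 6 = 48*(-2) - 6 = -96 - 6 = -102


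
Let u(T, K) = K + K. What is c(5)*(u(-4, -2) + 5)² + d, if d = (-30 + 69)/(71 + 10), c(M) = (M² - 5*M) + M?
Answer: 148/27 ≈ 5.4815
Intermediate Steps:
u(T, K) = 2*K
c(M) = M² - 4*M
d = 13/27 (d = 39/81 = 39*(1/81) = 13/27 ≈ 0.48148)
c(5)*(u(-4, -2) + 5)² + d = (5*(-4 + 5))*(2*(-2) + 5)² + 13/27 = (5*1)*(-4 + 5)² + 13/27 = 5*1² + 13/27 = 5*1 + 13/27 = 5 + 13/27 = 148/27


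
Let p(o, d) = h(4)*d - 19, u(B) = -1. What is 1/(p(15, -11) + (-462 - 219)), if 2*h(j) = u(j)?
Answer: -2/1389 ≈ -0.0014399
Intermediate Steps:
h(j) = -½ (h(j) = (½)*(-1) = -½)
p(o, d) = -19 - d/2 (p(o, d) = -d/2 - 19 = -19 - d/2)
1/(p(15, -11) + (-462 - 219)) = 1/((-19 - ½*(-11)) + (-462 - 219)) = 1/((-19 + 11/2) - 681) = 1/(-27/2 - 681) = 1/(-1389/2) = -2/1389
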